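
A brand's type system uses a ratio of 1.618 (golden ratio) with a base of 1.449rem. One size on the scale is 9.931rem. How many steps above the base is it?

4

1.618ⁿ = 9.931 / 1.449 = 6.8537
n = ln(6.8537) / ln(1.618) = 1.9248 / 0.4812 ≈ 4.00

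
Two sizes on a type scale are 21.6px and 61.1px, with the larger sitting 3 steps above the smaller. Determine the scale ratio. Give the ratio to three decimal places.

1.414

The ratio satisfies 21.6 × r³ = 61.1, so r = (61.1 / 21.6)^(1/3).
r = 2.8287^(1/3) ≈ 1.4143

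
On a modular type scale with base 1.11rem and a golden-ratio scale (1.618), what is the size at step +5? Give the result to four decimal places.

A modular type scale is a geometric sequence: sizeₙ = base × rⁿ.
1.11 × 1.618⁵ = 1.11 × 11.08901 ≈ 12.3088

12.3088rem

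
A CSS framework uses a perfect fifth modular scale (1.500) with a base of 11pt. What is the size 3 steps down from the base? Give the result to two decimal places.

11.0 ÷ 1.500³ = 11.0 ÷ 3.37500 ≈ 3.26

3.26pt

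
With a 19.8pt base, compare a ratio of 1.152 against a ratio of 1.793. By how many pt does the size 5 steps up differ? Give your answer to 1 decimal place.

326.7pt

At 1.152: 19.8 × 1.152⁵ = 40.172pt
At 1.793: 19.8 × 1.793⁵ = 366.916pt
Difference: 366.916 − 40.172 = 326.744pt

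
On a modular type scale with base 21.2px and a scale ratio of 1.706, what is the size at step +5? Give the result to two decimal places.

21.2 × 1.706⁵ = 21.2 × 14.45091 ≈ 306.36

306.36px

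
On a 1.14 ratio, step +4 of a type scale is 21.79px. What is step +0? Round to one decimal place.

12.9px

21.79 ÷ 1.14⁴ = 21.79 ÷ 1.68896 ≈ 12.901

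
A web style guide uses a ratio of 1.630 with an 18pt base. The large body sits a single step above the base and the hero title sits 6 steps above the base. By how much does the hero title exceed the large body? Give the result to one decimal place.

Step 1: 18.0 × 1.630 = 29.340pt
Step 6: 18.0 × 1.630⁶ = 337.597pt
Difference: 337.597 − 29.340 = 308.257pt

308.3pt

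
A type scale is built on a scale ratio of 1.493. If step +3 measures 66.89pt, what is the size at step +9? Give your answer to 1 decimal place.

66.89 × 1.493⁶ = 66.89 × 11.07539 ≈ 740.833

740.8pt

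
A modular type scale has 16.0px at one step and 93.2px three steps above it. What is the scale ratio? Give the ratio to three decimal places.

The ratio satisfies 16.0 × r³ = 93.2, so r = (93.2 / 16.0)^(1/3).
r = 5.8250^(1/3) ≈ 1.7993

1.799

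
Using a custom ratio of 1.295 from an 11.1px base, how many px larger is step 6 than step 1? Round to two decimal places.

Step 1: 11.1 × 1.295 = 14.3745px
Step 6: 11.1 × 1.295⁶ = 52.3530px
Difference: 52.3530 − 14.3745 = 37.9785px

37.98px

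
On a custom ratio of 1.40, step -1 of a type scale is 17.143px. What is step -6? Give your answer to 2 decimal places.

17.143 ÷ 1.40⁵ = 17.143 ÷ 5.37824 ≈ 3.187

3.19px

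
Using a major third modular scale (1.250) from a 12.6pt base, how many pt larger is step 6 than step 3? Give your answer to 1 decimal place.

23.5pt

Step 3: 12.6 × 1.250³ = 24.609pt
Step 6: 12.6 × 1.250⁶ = 48.065pt
Difference: 48.065 − 24.609 = 23.456pt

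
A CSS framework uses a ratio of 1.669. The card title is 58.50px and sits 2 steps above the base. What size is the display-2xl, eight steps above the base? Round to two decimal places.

58.50 × 1.669⁶ = 58.50 × 21.61414 ≈ 1264.427

1264.43px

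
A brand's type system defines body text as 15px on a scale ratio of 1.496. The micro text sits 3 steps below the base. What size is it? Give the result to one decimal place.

4.5px

15.0 ÷ 1.496³ = 15.0 ÷ 3.34807 ≈ 4.48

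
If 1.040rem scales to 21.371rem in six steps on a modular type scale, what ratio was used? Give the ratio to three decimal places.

1.655

The ratio satisfies 1.040 × r⁶ = 21.371, so r = (21.371 / 1.040)^(1/6).
r = 20.5490^(1/6) ≈ 1.6550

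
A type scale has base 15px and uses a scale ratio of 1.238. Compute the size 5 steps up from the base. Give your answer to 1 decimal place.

Every step multiplies by the scale ratio.
15.0 × 1.238⁵ = 15.0 × 2.90806 ≈ 43.62

43.6px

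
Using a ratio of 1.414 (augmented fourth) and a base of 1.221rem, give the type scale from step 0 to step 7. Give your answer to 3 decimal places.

1.221rem, 1.726rem, 2.441rem, 3.452rem, 4.881rem, 6.902rem, 9.759rem, 13.799rem

Step 0: 1.221rem
Step 1: 1.221 × 1.414 = 1.726
Step 2: 1.221 × 1.414² = 2.441
Step 3: 1.221 × 1.414³ = 3.452
Step 4: 1.221 × 1.414⁴ = 4.881
Step 5: 1.221 × 1.414⁵ = 6.902
Step 6: 1.221 × 1.414⁶ = 9.759
Step 7: 1.221 × 1.414⁷ = 13.799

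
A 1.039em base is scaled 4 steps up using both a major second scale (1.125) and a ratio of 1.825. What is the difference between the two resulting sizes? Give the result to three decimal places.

Major second: 1.039 × 1.125⁴ = 1.66428em
At 1.825: 1.039 × 1.825⁴ = 11.52569em
Difference: 11.52569 − 1.66428 = 9.86141em

9.861em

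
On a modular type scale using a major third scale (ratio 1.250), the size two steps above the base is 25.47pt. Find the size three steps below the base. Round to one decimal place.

25.47 ÷ 1.250⁵ = 25.47 ÷ 3.05176 ≈ 8.346

8.3pt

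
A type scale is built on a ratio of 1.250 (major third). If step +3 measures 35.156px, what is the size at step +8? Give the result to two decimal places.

The gap is 8 − (3) = 5 steps, so the factor is 1.250^5.
35.156 × 1.250⁵ = 35.156 × 3.05176 ≈ 107.288

107.29px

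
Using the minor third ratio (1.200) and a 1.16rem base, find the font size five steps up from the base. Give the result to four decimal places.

2.8865rem

Each step on a modular scale multiplies by the ratio, so the size n steps from the base is base × ratioⁿ.
1.16 × 1.200⁵ = 1.16 × 2.48832 ≈ 2.8865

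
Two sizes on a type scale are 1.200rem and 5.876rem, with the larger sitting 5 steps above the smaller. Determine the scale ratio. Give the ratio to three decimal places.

r⁵ = 5.876 / 1.200, so r = (5.876/1.200)^(1/5).
r = 4.8967^(1/5) ≈ 1.3740

1.374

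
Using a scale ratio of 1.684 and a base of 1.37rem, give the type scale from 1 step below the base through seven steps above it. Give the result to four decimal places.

0.8135rem, 1.3700rem, 2.3071rem, 3.8851rem, 6.5425rem, 11.0176rem, 18.5537rem, 31.2445rem, 52.6157rem

Step -1: 1.37 ÷ 1.684 = 0.8135
Step 0: 1.37rem
Step 1: 1.37 × 1.684 = 2.3071
Step 2: 1.37 × 1.684² = 3.8851
Step 3: 1.37 × 1.684³ = 6.5425
Step 4: 1.37 × 1.684⁴ = 11.0176
Step 5: 1.37 × 1.684⁵ = 18.5537
Step 6: 1.37 × 1.684⁶ = 31.2445
Step 7: 1.37 × 1.684⁷ = 52.6157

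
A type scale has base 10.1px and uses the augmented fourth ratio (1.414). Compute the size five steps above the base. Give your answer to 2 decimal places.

A modular type scale is a geometric sequence: sizeₙ = base × rⁿ.
10.1 × 1.414⁵ = 10.1 × 5.65258 ≈ 57.09

57.09px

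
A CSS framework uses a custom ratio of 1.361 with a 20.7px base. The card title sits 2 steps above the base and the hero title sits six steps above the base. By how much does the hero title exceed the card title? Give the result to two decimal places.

Step 2: 20.7 × 1.361² = 38.3430px
Step 6: 20.7 × 1.361⁶ = 131.5586px
Difference: 131.5586 − 38.3430 = 93.2156px

93.22px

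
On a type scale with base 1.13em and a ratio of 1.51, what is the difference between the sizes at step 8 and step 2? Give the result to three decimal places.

27.965em

Step 2: 1.13 × 1.51² = 2.57651em
Step 8: 1.13 × 1.51⁸ = 30.54176em
Difference: 30.54176 − 2.57651 = 27.96525em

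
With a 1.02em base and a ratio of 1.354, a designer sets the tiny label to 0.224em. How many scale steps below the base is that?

5

1.354ⁿ = 1.02 / 0.224 = 4.5536
n = ln(4.5536) / ln(1.354) = 1.5159 / 0.3031 ≈ 5.00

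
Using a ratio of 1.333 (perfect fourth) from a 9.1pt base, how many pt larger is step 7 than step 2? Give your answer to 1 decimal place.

51.9pt

Step 2: 9.1 × 1.333² = 16.170pt
Step 7: 9.1 × 1.333⁷ = 68.054pt
Difference: 68.054 − 16.170 = 51.884pt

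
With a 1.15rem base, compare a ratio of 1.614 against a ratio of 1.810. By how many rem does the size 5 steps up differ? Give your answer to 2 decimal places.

9.74rem

At 1.614: 1.15 × 1.614⁵ = 12.5955rem
At 1.810: 1.15 × 1.810⁵ = 22.3404rem
Difference: 22.3404 − 12.5955 = 9.7449rem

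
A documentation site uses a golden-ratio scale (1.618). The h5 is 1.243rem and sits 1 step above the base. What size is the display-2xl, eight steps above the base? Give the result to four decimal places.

Moving from step +1 to step +8 is 7 steps up, so multiply by r⁷.
1.243 × 1.618⁷ = 1.243 × 29.03017 ≈ 36.0845

36.0845rem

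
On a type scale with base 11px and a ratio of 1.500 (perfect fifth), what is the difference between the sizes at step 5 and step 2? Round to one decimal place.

Step 2: 11.0 × 1.500² = 24.750px
Step 5: 11.0 × 1.500⁵ = 83.531px
Difference: 83.531 − 24.750 = 58.781px

58.8px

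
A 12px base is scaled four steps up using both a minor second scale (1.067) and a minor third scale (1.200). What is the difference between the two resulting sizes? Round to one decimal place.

9.3px

Minor second: 12.0 × 1.067⁴ = 15.554px
Minor third: 12.0 × 1.200⁴ = 24.883px
Difference: 24.883 − 15.554 = 9.329px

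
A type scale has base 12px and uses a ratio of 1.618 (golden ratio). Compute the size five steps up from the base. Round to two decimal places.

A modular type scale is a geometric sequence: sizeₙ = base × rⁿ.
12.0 × 1.618⁵ = 12.0 × 11.08901 ≈ 133.07

133.07px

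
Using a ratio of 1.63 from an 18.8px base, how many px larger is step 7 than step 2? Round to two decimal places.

524.79px

Step 2: 18.8 × 1.63² = 49.9497px
Step 7: 18.8 × 1.63⁷ = 574.7395px
Difference: 574.7395 − 49.9497 = 524.7898px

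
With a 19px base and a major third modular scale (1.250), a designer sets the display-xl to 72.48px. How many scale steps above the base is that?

1.250ⁿ = 72.48 / 19 = 3.8147
n = ln(3.8147) / ln(1.250) = 1.3389 / 0.2231 ≈ 6.00

6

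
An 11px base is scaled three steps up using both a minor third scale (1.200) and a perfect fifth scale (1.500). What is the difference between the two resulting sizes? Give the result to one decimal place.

Minor third: 11.0 × 1.200³ = 19.008px
Perfect fifth: 11.0 × 1.500³ = 37.125px
Difference: 37.125 − 19.008 = 18.117px

18.1px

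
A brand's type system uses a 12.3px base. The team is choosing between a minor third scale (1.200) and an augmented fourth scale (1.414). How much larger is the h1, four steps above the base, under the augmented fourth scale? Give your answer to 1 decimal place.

23.7px

Minor third: 12.3 × 1.200⁴ = 25.505px
Augmented fourth: 12.3 × 1.414⁴ = 49.170px
Difference: 49.170 − 25.505 = 23.665px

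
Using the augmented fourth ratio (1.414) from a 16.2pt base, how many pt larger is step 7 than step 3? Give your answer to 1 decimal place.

Step 3: 16.2 × 1.414³ = 45.800pt
Step 7: 16.2 × 1.414⁷ = 183.088pt
Difference: 183.088 − 45.800 = 137.288pt

137.3pt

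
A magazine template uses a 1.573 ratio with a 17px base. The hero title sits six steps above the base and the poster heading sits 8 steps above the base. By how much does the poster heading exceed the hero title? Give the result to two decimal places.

379.68px

Step 6: 17.0 × 1.573⁶ = 257.5261px
Step 8: 17.0 × 1.573⁸ = 637.2043px
Difference: 637.2043 − 257.5261 = 379.6782px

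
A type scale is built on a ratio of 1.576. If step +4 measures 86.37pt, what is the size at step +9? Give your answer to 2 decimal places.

839.74pt

86.37 × 1.576⁵ = 86.37 × 9.72257 ≈ 839.738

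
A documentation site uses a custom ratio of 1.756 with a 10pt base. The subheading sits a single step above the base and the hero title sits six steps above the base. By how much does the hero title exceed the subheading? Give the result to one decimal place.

275.6pt

Step 1: 10.0 × 1.756 = 17.560pt
Step 6: 10.0 × 1.756⁶ = 293.189pt
Difference: 293.189 − 17.560 = 275.629pt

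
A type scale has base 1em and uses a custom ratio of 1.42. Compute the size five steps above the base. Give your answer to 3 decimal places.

5.774em

1.0 × 1.42⁵ = 1.0 × 5.77353 ≈ 5.774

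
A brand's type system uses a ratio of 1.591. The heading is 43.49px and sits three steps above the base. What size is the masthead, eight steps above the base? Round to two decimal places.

443.34px

The gap is 8 − (3) = 5 steps, so the factor is 1.591^5.
43.49 × 1.591⁵ = 43.49 × 10.19415 ≈ 443.343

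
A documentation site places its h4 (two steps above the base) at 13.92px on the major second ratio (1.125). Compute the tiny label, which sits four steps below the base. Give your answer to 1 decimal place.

6.9px

13.92 ÷ 1.125⁶ = 13.92 ÷ 2.02729 ≈ 6.866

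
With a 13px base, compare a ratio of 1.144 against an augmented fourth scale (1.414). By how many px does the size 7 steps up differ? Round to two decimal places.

At 1.144: 13.0 × 1.144⁷ = 33.3369px
Augmented fourth: 13.0 × 1.414⁷ = 146.9228px
Difference: 146.9228 − 33.3369 = 113.5859px

113.59px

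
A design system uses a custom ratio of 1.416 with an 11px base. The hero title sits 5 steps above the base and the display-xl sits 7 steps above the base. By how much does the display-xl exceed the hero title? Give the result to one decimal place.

Step 5: 11.0 × 1.416⁵ = 62.619px
Step 7: 11.0 × 1.416⁷ = 125.555px
Difference: 125.555 − 62.619 = 62.936px

62.9px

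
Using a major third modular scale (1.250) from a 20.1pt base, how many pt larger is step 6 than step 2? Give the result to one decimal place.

45.3pt

Step 2: 20.1 × 1.250² = 31.406pt
Step 6: 20.1 × 1.250⁶ = 76.675pt
Difference: 76.675 − 31.406 = 45.269pt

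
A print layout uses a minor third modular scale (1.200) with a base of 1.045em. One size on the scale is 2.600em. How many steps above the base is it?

5

1.200ⁿ = 2.600 / 1.045 = 2.4880
n = ln(2.4880) / ln(1.200) = 0.9115 / 0.1823 ≈ 5.00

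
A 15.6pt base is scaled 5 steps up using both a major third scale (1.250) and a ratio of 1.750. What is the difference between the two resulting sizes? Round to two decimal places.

208.44pt

Major third: 15.6 × 1.250⁵ = 47.6074pt
At 1.750: 15.6 × 1.750⁵ = 256.0441pt
Difference: 256.0441 − 47.6074 = 208.4367pt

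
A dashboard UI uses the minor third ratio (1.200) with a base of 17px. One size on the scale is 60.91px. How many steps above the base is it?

7

1.200ⁿ = 60.91 / 17 = 3.5829
n = ln(3.5829) / ln(1.200) = 1.2762 / 0.1823 ≈ 7.00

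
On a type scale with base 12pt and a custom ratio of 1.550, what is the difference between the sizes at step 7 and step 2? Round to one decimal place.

229.1pt

Step 2: 12.0 × 1.550² = 28.830pt
Step 7: 12.0 × 1.550⁷ = 257.931pt
Difference: 257.931 − 28.830 = 229.101pt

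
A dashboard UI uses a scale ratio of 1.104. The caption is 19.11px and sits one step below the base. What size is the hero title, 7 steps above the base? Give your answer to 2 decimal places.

42.17px

Moving from step -1 to step +7 is 8 steps up, so multiply by r⁸.
19.11 × 1.104⁸ = 19.11 × 2.20675 ≈ 42.171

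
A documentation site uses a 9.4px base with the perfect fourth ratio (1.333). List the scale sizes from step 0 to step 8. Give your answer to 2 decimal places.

9.40px, 12.53px, 16.70px, 22.26px, 29.68px, 39.56px, 52.74px, 70.30px, 93.71px

Step 0: 9.4px
Step 1: 9.4 × 1.333 = 12.53
Step 2: 9.4 × 1.333² = 16.70
Step 3: 9.4 × 1.333³ = 22.26
Step 4: 9.4 × 1.333⁴ = 29.68
Step 5: 9.4 × 1.333⁵ = 39.56
Step 6: 9.4 × 1.333⁶ = 52.74
Step 7: 9.4 × 1.333⁷ = 70.30
Step 8: 9.4 × 1.333⁸ = 93.71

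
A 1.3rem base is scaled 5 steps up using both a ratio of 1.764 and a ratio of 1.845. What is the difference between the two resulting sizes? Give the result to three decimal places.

5.588rem

At 1.764: 1.3 × 1.764⁵ = 22.20426rem
At 1.845: 1.3 × 1.845⁵ = 27.79235rem
Difference: 27.79235 − 22.20426 = 5.58809rem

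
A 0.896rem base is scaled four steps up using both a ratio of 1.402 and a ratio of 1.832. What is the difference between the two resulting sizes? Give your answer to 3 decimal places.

6.631rem

At 1.402: 0.896 × 1.402⁴ = 3.46178rem
At 1.832: 0.896 × 1.832⁴ = 10.09276rem
Difference: 10.09276 − 3.46178 = 6.63098rem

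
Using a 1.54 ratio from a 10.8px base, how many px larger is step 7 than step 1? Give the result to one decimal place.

205.2px

Step 1: 10.8 × 1.54 = 16.632px
Step 7: 10.8 × 1.54⁷ = 221.855px
Difference: 221.855 − 16.632 = 205.223px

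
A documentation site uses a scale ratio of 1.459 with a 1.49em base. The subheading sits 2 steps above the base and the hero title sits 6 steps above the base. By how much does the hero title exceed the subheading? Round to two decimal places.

11.20em

Step 2: 1.49 × 1.459² = 3.1717em
Step 6: 1.49 × 1.459⁶ = 14.3720em
Difference: 14.3720 − 3.1717 = 11.2003em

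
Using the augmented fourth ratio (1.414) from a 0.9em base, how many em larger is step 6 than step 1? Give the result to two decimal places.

5.92em

Step 1: 0.9 × 1.414 = 1.2726em
Step 6: 0.9 × 1.414⁶ = 7.1935em
Difference: 7.1935 − 1.2726 = 5.9209em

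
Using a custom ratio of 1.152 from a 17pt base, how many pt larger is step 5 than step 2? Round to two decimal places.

Step 2: 17.0 × 1.152² = 22.5608pt
Step 5: 17.0 × 1.152⁵ = 34.4914pt
Difference: 34.4914 − 22.5608 = 11.9306pt

11.93pt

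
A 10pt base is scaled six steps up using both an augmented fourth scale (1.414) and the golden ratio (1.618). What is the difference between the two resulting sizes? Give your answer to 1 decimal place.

Augmented fourth: 10.0 × 1.414⁶ = 79.928pt
Golden ratio: 10.0 × 1.618⁶ = 179.420pt
Difference: 179.420 − 79.928 = 99.492pt

99.5pt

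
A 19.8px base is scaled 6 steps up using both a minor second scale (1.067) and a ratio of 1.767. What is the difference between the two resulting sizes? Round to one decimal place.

573.5px

Minor second: 19.8 × 1.067⁶ = 29.218px
At 1.767: 19.8 × 1.767⁶ = 602.677px
Difference: 602.677 − 29.218 = 573.459px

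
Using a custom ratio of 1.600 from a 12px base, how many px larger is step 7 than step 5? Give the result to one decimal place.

196.3px

Step 5: 12.0 × 1.600⁵ = 125.829px
Step 7: 12.0 × 1.600⁷ = 322.123px
Difference: 322.123 − 125.829 = 196.294px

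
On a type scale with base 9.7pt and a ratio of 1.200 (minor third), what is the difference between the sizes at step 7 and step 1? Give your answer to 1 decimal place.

Step 1: 9.7 × 1.200 = 11.640pt
Step 7: 9.7 × 1.200⁷ = 34.757pt
Difference: 34.757 − 11.640 = 23.117pt

23.1pt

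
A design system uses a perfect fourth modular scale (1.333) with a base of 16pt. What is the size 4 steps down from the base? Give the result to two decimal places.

Each step on a modular scale multiplies by the ratio, so the size n steps from the base is base × ratioⁿ.
16.0 ÷ 1.333⁴ = 16.0 ÷ 3.15733 ≈ 5.07

5.07pt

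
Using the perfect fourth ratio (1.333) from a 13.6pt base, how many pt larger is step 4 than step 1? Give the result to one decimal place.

24.8pt

Step 1: 13.6 × 1.333 = 18.129pt
Step 4: 13.6 × 1.333⁴ = 42.940pt
Difference: 42.940 − 18.129 = 24.811pt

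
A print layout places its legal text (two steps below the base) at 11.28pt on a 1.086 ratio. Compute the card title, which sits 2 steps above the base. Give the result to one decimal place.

Moving from step -2 to step +2 is 4 steps up, so multiply by r⁴.
11.28 × 1.086⁴ = 11.28 × 1.39097 ≈ 15.690

15.7pt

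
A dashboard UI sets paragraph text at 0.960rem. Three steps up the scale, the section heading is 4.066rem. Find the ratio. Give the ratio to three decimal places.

The ratio satisfies 0.960 × r³ = 4.066, so r = (4.066 / 0.960)^(1/3).
r = 4.2354^(1/3) ≈ 1.6180

1.618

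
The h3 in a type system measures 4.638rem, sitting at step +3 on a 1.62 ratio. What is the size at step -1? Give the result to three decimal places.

0.673rem

4.638 ÷ 1.62⁴ = 4.638 ÷ 6.88748 ≈ 0.673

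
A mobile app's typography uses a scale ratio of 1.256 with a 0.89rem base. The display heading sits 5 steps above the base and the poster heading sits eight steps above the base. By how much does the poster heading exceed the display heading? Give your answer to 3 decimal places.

2.730rem

Step 5: 0.89 × 1.256⁵ = 2.78188rem
Step 8: 0.89 × 1.256⁸ = 5.51197rem
Difference: 5.51197 − 2.78188 = 2.73009rem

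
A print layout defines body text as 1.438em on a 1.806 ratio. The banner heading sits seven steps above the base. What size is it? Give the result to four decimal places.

90.1121em

A modular type scale is a geometric sequence: sizeₙ = base × rⁿ.
1.438 × 1.806⁷ = 1.438 × 62.66488 ≈ 90.1121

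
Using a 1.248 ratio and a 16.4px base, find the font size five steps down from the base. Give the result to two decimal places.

A modular type scale is a geometric sequence: sizeₙ = base × rⁿ.
16.4 ÷ 1.248⁵ = 16.4 ÷ 3.02742 ≈ 5.42

5.42px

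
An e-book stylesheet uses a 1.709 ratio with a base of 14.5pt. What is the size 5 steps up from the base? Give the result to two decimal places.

211.39pt

14.5 × 1.709⁵ = 14.5 × 14.57842 ≈ 211.39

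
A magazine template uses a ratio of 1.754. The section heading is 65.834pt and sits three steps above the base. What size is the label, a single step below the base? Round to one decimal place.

65.834 ÷ 1.754⁴ = 65.834 ÷ 9.46495 ≈ 6.956

7.0pt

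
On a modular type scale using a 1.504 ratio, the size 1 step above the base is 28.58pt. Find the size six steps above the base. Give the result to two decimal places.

219.94pt

28.58 × 1.504⁵ = 28.58 × 7.69554 ≈ 219.939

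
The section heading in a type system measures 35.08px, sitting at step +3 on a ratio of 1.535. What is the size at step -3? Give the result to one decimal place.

35.08 ÷ 1.535⁶ = 35.08 ÷ 13.08128 ≈ 2.682

2.7px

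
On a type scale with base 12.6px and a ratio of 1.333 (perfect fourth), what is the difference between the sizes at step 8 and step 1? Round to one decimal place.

Step 1: 12.6 × 1.333 = 16.796px
Step 8: 12.6 × 1.333⁸ = 125.606px
Difference: 125.606 − 16.796 = 108.810px

108.8px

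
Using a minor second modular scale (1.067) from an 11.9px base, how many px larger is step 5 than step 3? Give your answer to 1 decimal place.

Step 3: 11.9 × 1.067³ = 14.456px
Step 5: 11.9 × 1.067⁵ = 16.458px
Difference: 16.458 − 14.456 = 2.002px

2.0px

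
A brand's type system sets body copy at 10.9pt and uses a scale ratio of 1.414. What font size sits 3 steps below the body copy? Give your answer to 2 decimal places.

Every step multiplies by the scale ratio.
10.9 ÷ 1.414³ = 10.9 ÷ 2.82715 ≈ 3.86

3.86pt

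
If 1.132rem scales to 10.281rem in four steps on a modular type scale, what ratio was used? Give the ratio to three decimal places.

r⁴ = 10.281 / 1.132, so r = (10.281/1.132)^(1/4).
r = 9.0822^(1/4) ≈ 1.7360

1.736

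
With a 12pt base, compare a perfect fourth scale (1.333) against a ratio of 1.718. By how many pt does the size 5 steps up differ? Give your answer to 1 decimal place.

Perfect fourth: 12.0 × 1.333⁵ = 50.505pt
At 1.718: 12.0 × 1.718⁵ = 179.596pt
Difference: 179.596 − 50.505 = 129.091pt

129.1pt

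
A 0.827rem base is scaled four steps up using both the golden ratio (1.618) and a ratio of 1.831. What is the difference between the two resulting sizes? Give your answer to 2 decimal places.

Golden ratio: 0.827 × 1.618⁴ = 5.6679rem
At 1.831: 0.827 × 1.831⁴ = 9.2952rem
Difference: 9.2952 − 5.6679 = 3.6273rem

3.63rem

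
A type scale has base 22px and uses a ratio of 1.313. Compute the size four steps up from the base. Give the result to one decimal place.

65.4px

22.0 × 1.313⁴ = 22.0 × 2.97207 ≈ 65.39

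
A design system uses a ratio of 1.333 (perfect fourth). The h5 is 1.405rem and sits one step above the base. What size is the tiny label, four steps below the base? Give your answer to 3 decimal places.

0.334rem

The gap is -4 − (1) = -5 steps, so the factor is 1.333^-5.
1.405 ÷ 1.333⁵ = 1.405 ÷ 4.20873 ≈ 0.334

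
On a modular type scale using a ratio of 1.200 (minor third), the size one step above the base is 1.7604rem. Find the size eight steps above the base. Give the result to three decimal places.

The gap is 8 − (1) = 7 steps, so the factor is 1.200^7.
1.7604 × 1.200⁷ = 1.7604 × 3.58318 ≈ 6.308

6.308rem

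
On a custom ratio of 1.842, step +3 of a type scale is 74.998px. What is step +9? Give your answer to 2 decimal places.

2929.46px

Moving from step +3 to step +9 is 6 steps up, so multiply by r⁶.
74.998 × 1.842⁶ = 74.998 × 39.06050 ≈ 2929.459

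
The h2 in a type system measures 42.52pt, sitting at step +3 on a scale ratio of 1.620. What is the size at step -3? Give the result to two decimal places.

2.35pt

42.52 ÷ 1.620⁶ = 42.52 ÷ 18.07549 ≈ 2.352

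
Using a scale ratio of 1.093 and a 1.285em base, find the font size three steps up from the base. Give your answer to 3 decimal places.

1.678em

Each step on a modular scale multiplies by the ratio, so the size n steps from the base is base × ratioⁿ.
1.285 × 1.093³ = 1.285 × 1.30575 ≈ 1.678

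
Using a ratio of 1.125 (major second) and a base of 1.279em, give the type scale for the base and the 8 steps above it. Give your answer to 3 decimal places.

1.279em, 1.439em, 1.619em, 1.821em, 2.049em, 2.305em, 2.593em, 2.917em, 3.282em

Step 0: 1.279em
Step 1: 1.279 × 1.125 = 1.439
Step 2: 1.279 × 1.125² = 1.619
Step 3: 1.279 × 1.125³ = 1.821
Step 4: 1.279 × 1.125⁴ = 2.049
Step 5: 1.279 × 1.125⁵ = 2.305
Step 6: 1.279 × 1.125⁶ = 2.593
Step 7: 1.279 × 1.125⁷ = 2.917
Step 8: 1.279 × 1.125⁸ = 3.282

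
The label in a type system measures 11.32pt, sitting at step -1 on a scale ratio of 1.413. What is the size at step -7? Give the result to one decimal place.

11.32 ÷ 1.413⁶ = 11.32 ÷ 7.95890 ≈ 1.422

1.4pt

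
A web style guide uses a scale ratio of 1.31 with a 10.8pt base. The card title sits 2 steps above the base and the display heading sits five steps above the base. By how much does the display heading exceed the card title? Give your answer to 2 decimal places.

Step 2: 10.8 × 1.31² = 18.5339pt
Step 5: 10.8 × 1.31⁵ = 41.6658pt
Difference: 41.6658 − 18.5339 = 23.1319pt

23.13pt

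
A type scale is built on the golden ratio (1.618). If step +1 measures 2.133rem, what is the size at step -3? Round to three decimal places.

0.311rem

The gap is -3 − (1) = -4 steps, so the factor is 1.618^-4.
2.133 ÷ 1.618⁴ = 2.133 ÷ 6.85353 ≈ 0.311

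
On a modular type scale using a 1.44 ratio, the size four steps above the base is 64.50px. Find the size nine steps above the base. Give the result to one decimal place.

Moving from step +4 to step +9 is 5 steps up, so multiply by r⁵.
64.50 × 1.44⁵ = 64.50 × 6.19174 ≈ 399.367

399.4px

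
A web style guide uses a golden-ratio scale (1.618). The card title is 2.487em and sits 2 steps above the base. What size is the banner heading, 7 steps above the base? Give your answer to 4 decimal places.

27.5784em

Moving from step +2 to step +7 is 5 steps up, so multiply by r⁵.
2.487 × 1.618⁵ = 2.487 × 11.08901 ≈ 27.5784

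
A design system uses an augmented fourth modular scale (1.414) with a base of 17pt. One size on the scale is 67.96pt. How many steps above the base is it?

4

1.414ⁿ = 67.96 / 17 = 3.9976
n = ln(3.9976) / ln(1.414) = 1.3857 / 0.3464 ≈ 4.00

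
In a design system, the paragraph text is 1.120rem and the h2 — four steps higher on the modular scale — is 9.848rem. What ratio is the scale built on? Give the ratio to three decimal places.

1.722

The ratio satisfies 1.120 × r⁴ = 9.848, so r = (9.848 / 1.120)^(1/4).
r = 8.7929^(1/4) ≈ 1.7220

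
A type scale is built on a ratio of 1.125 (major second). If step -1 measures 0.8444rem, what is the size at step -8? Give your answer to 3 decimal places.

The gap is -8 − (-1) = -7 steps, so the factor is 1.125^-7.
0.8444 ÷ 1.125⁷ = 0.8444 ÷ 2.28070 ≈ 0.370

0.370rem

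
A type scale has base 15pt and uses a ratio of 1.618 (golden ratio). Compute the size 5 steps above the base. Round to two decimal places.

A modular type scale is a geometric sequence: sizeₙ = base × rⁿ.
15.0 × 1.618⁵ = 15.0 × 11.08901 ≈ 166.34

166.34pt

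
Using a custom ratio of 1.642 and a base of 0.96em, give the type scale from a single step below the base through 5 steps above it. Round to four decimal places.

Step -1: 0.96 ÷ 1.642 = 0.5847
Step 0: 0.96em
Step 1: 0.96 × 1.642 = 1.5763
Step 2: 0.96 × 1.642² = 2.5883
Step 3: 0.96 × 1.642³ = 4.2500
Step 4: 0.96 × 1.642⁴ = 6.9785
Step 5: 0.96 × 1.642⁵ = 11.4587

0.5847em, 0.9600em, 1.5763em, 2.5883em, 4.2500em, 6.9785em, 11.4587em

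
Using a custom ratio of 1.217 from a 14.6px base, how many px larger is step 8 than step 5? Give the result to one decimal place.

Step 5: 14.6 × 1.217⁵ = 38.977px
Step 8: 14.6 × 1.217⁸ = 70.255px
Difference: 70.255 − 38.977 = 31.278px

31.3px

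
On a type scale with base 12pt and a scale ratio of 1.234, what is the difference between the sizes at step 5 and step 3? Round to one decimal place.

11.8pt

Step 3: 12.0 × 1.234³ = 22.549pt
Step 5: 12.0 × 1.234⁵ = 34.337pt
Difference: 34.337 − 22.549 = 11.788pt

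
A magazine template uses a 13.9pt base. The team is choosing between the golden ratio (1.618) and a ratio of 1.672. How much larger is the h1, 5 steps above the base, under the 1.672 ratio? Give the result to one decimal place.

27.5pt

Golden ratio: 13.9 × 1.618⁵ = 154.137pt
At 1.672: 13.9 × 1.672⁵ = 181.634pt
Difference: 181.634 − 154.137 = 27.497pt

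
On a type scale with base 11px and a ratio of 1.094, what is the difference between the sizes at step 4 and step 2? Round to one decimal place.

2.6px

Step 2: 11.0 × 1.094² = 13.165px
Step 4: 11.0 × 1.094⁴ = 15.757px
Difference: 15.757 − 13.165 = 2.592px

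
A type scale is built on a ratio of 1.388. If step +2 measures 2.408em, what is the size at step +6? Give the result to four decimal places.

2.408 × 1.388⁴ = 2.408 × 3.71157 ≈ 8.9375

8.9375em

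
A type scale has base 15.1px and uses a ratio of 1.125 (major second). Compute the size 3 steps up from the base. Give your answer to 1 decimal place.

15.1 × 1.125³ = 15.1 × 1.42383 ≈ 21.50

21.5px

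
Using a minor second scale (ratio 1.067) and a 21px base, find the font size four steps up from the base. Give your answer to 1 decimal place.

27.2px

21.0 × 1.067⁴ = 21.0 × 1.29616 ≈ 27.22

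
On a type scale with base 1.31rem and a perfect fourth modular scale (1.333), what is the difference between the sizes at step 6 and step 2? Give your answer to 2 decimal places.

5.02rem

Step 2: 1.31 × 1.333² = 2.3277rem
Step 6: 1.31 × 1.333⁶ = 7.3494rem
Difference: 7.3494 − 2.3277 = 5.0217rem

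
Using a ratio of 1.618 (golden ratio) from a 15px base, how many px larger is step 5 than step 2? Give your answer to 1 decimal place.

Step 2: 15.0 × 1.618² = 39.269px
Step 5: 15.0 × 1.618⁵ = 166.335px
Difference: 166.335 − 39.269 = 127.066px

127.1px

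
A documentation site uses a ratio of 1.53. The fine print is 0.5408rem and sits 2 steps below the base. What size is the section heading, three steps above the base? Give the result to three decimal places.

4.534rem

0.5408 × 1.53⁵ = 0.5408 × 8.38411 ≈ 4.534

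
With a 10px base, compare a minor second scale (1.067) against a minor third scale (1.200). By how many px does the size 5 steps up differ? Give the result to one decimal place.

Minor second: 10.0 × 1.067⁵ = 13.830px
Minor third: 10.0 × 1.200⁵ = 24.883px
Difference: 24.883 − 13.830 = 11.053px

11.1px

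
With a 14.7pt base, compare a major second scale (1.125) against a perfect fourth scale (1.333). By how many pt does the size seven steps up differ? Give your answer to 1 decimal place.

76.4pt

Major second: 14.7 × 1.125⁷ = 33.526pt
Perfect fourth: 14.7 × 1.333⁷ = 109.933pt
Difference: 109.933 − 33.526 = 76.407pt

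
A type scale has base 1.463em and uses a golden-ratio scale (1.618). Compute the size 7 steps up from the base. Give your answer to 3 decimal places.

1.463 × 1.618⁷ = 1.463 × 29.03017 ≈ 42.471

42.471em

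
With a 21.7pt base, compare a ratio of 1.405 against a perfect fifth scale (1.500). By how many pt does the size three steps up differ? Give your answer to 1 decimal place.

At 1.405: 21.7 × 1.405³ = 60.185pt
Perfect fifth: 21.7 × 1.500³ = 73.237pt
Difference: 73.237 − 60.185 = 13.052pt

13.1pt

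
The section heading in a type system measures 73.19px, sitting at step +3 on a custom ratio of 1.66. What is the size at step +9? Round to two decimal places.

Moving from step +3 to step +9 is 6 steps up, so multiply by r⁶.
73.19 × 1.66⁶ = 73.19 × 20.92418 ≈ 1531.441

1531.44px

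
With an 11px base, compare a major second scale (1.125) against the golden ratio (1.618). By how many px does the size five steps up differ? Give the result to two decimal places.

Major second: 11.0 × 1.125⁵ = 19.8224px
Golden ratio: 11.0 × 1.618⁵ = 121.9791px
Difference: 121.9791 − 19.8224 = 102.1567px

102.16px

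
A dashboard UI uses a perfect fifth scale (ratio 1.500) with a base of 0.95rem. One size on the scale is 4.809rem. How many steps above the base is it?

4

1.500ⁿ = 4.809 / 0.95 = 5.0621
n = ln(5.0621) / ln(1.500) = 1.6218 / 0.4055 ≈ 4.00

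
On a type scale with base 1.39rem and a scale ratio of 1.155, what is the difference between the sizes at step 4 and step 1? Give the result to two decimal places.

Step 1: 1.39 × 1.155 = 1.6054rem
Step 4: 1.39 × 1.155⁴ = 2.4737rem
Difference: 2.4737 − 1.6054 = 0.8683rem

0.87rem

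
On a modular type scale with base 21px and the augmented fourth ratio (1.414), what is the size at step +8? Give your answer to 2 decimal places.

21.0 × 1.414⁸ = 21.0 × 15.98068 ≈ 335.59

335.59px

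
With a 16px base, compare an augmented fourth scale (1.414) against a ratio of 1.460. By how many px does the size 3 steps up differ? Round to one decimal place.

Augmented fourth: 16.0 × 1.414³ = 45.234px
At 1.460: 16.0 × 1.460³ = 49.794px
Difference: 49.794 − 45.234 = 4.560px

4.6px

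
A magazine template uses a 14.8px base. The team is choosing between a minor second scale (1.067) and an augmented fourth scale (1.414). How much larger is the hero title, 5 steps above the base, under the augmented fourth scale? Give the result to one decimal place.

Minor second: 14.8 × 1.067⁵ = 20.468px
Augmented fourth: 14.8 × 1.414⁵ = 83.658px
Difference: 83.658 − 20.468 = 63.190px

63.2px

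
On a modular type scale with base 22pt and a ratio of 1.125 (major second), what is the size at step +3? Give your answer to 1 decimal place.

31.3pt

22.0 × 1.125³ = 22.0 × 1.42383 ≈ 31.32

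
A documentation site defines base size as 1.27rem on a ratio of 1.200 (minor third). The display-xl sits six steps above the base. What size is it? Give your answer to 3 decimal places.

1.27 × 1.200⁶ = 1.27 × 2.98598 ≈ 3.792

3.792rem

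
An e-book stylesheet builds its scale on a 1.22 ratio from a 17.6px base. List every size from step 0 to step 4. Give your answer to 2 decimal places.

17.60px, 21.47px, 26.20px, 31.96px, 38.99px

Step 0: 17.6px
Step 1: 17.6 × 1.22 = 21.47
Step 2: 17.6 × 1.22² = 26.20
Step 3: 17.6 × 1.22³ = 31.96
Step 4: 17.6 × 1.22⁴ = 38.99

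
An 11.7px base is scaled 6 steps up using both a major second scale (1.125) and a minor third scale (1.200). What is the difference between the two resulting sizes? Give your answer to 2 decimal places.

Major second: 11.7 × 1.125⁶ = 23.7193px
Minor third: 11.7 × 1.200⁶ = 34.9360px
Difference: 34.9360 − 23.7193 = 11.2167px

11.22px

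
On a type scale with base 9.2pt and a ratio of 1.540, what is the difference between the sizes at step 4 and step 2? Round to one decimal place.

29.9pt

Step 2: 9.2 × 1.540² = 21.819pt
Step 4: 9.2 × 1.540⁴ = 51.745pt
Difference: 51.745 − 21.819 = 29.926pt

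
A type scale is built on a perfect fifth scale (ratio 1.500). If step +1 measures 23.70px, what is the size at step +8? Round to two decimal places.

404.94px

The gap is 8 − (1) = 7 steps, so the factor is 1.500^7.
23.70 × 1.500⁷ = 23.70 × 17.08594 ≈ 404.937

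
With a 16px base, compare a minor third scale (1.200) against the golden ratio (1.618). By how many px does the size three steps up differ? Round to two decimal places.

40.12px

Minor third: 16.0 × 1.200³ = 27.6480px
Golden ratio: 16.0 × 1.618³ = 67.7728px
Difference: 67.7728 − 27.6480 = 40.1248px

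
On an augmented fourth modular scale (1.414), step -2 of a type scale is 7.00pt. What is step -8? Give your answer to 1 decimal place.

Moving from step -2 to step -8 is 6 steps down, so divide by r⁶.
7.00 ÷ 1.414⁶ = 7.00 ÷ 7.99275 ≈ 0.876

0.9pt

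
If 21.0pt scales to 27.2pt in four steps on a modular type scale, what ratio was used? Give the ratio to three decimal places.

The ratio satisfies 21.0 × r⁴ = 27.2, so r = (27.2 / 21.0)^(1/4).
r = 1.2952^(1/4) ≈ 1.0668

1.067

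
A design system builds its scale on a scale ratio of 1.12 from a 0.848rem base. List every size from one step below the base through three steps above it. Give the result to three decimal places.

0.757rem, 0.848rem, 0.950rem, 1.064rem, 1.191rem

Step -1: 0.848 ÷ 1.12 = 0.757
Step 0: 0.848rem
Step 1: 0.848 × 1.12 = 0.950
Step 2: 0.848 × 1.12² = 1.064
Step 3: 0.848 × 1.12³ = 1.191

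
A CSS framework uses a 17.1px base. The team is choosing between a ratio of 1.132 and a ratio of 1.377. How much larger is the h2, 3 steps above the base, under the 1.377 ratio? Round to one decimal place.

19.8px

At 1.132: 17.1 × 1.132³ = 24.805px
At 1.377: 17.1 × 1.377³ = 44.648px
Difference: 44.648 − 24.805 = 19.843px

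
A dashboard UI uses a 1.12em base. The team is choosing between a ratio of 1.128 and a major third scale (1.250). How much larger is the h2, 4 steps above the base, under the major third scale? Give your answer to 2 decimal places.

At 1.128: 1.12 × 1.128⁴ = 1.8132em
Major third: 1.12 × 1.250⁴ = 2.7344em
Difference: 2.7344 − 1.8132 = 0.9212em

0.92em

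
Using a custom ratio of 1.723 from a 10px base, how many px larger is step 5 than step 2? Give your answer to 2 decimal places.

Step 2: 10.0 × 1.723² = 29.6873px
Step 5: 10.0 × 1.723⁵ = 151.8541px
Difference: 151.8541 − 29.6873 = 122.1668px

122.17px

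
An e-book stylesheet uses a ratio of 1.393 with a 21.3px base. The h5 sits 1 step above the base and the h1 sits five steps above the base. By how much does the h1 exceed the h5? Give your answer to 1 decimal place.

Step 1: 21.3 × 1.393 = 29.671px
Step 5: 21.3 × 1.393⁵ = 111.721px
Difference: 111.721 − 29.671 = 82.050px

82.1px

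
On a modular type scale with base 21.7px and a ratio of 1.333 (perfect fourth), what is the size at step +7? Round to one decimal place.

162.3px

Every step multiplies by the scale ratio.
21.7 × 1.333⁷ = 21.7 × 7.47844 ≈ 162.28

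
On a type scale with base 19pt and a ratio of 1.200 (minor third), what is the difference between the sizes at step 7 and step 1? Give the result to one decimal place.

45.3pt

Step 1: 19.0 × 1.200 = 22.800pt
Step 7: 19.0 × 1.200⁷ = 68.080pt
Difference: 68.080 − 22.800 = 45.280pt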